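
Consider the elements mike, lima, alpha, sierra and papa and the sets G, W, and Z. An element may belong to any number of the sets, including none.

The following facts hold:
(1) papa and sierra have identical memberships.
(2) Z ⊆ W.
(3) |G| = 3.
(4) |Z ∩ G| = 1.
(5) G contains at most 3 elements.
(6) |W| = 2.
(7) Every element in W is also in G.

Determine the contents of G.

G = {alpha, lima, mike}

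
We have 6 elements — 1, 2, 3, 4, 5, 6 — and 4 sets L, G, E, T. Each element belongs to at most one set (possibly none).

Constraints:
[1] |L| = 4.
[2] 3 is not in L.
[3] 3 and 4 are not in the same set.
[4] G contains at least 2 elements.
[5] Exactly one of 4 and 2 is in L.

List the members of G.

G = {2, 3}

From (2): 3 ∉ L.
Suppose 1 ∈ G: no assignment then satisfies all the clues, so 1 ∉ G.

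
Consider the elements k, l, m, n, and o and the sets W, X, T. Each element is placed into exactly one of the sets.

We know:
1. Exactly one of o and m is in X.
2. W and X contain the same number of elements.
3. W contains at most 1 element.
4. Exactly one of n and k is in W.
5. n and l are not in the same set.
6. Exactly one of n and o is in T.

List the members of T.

T = {k, l, o}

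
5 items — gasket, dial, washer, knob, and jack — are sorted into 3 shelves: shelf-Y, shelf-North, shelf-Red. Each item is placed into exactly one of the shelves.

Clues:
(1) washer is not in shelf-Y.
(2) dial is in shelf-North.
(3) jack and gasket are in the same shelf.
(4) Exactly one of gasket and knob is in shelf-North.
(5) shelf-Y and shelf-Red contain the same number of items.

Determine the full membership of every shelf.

From (1): washer ∉ shelf-Y.
From (2): dial ∈ shelf-North.
Suppose gasket ∈ shelf-Y: no assignment then satisfies all the clues, so gasket ∉ shelf-Y.

shelf-Y = {knob}; shelf-North = {dial, gasket, jack}; shelf-Red = {washer}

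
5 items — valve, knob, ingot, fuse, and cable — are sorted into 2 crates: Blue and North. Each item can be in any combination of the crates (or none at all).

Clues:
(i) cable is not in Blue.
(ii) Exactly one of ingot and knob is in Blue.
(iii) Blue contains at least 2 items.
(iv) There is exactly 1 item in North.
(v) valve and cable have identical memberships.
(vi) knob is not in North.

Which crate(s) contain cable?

From (i): cable ∉ Blue.
From (vi): knob ∉ North.
(v): valve matches cable: valve ∉ Blue.
Suppose cable ∈ North: no assignment then satisfies all the clues, so cable ∉ North.

cable: none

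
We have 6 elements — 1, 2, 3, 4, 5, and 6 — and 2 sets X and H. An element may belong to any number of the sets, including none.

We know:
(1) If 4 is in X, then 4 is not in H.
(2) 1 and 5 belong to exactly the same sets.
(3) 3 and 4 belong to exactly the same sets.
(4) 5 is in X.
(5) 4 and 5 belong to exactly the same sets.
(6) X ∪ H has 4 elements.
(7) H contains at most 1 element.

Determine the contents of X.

X = {1, 3, 4, 5}

From (4): 5 ∈ X.
(2): 1 matches 5: 1 ∈ X.
(5): 4 matches 5: 4 ∈ X.
(1): 4 ∉ H.
(3): 3 matches 4: 3 ∈ X.
(3): 3 matches 4: 3 ∉ H.
(5): 5 matches 4: 5 ∉ H.
(2): 1 matches 5: 1 ∉ H.
Suppose 2 ∈ X: no assignment then satisfies all the clues, so 2 ∉ X.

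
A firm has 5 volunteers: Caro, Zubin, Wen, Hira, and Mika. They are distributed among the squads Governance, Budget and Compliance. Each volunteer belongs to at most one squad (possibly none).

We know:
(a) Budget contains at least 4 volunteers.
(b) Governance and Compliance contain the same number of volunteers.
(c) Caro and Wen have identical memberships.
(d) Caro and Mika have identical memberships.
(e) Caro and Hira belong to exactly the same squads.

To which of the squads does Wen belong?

Wen: Budget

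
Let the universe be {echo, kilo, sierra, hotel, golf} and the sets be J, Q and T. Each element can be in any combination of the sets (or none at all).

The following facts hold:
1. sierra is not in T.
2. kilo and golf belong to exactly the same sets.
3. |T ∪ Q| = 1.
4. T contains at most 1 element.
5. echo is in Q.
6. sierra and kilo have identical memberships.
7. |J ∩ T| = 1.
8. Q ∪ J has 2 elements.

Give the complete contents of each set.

From (1): sierra ∉ T.
From (5): echo ∈ Q.
(6): kilo matches sierra: kilo ∉ T.
(2): golf matches kilo: golf ∉ T.
Suppose echo ∉ J: no assignment then satisfies all the clues, so echo ∈ J.

J = {echo, hotel}; Q = {echo}; T = {echo}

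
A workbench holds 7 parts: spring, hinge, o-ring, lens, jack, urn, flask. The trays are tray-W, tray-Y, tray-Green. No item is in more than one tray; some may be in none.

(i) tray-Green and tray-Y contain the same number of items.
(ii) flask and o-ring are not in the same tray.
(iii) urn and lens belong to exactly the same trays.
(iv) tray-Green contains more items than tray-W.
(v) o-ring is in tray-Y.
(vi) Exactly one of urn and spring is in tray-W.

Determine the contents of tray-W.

tray-W = {spring}

From (v): o-ring ∈ tray-Y.
(ii): flask ∉ tray-Y.
Suppose spring ∉ tray-W: no assignment then satisfies all the clues, so spring ∈ tray-W.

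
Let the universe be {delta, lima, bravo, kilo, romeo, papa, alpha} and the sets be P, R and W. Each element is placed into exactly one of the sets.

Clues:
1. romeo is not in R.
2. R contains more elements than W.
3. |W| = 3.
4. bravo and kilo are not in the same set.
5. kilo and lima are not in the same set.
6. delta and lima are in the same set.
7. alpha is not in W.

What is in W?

W = {kilo, papa, romeo}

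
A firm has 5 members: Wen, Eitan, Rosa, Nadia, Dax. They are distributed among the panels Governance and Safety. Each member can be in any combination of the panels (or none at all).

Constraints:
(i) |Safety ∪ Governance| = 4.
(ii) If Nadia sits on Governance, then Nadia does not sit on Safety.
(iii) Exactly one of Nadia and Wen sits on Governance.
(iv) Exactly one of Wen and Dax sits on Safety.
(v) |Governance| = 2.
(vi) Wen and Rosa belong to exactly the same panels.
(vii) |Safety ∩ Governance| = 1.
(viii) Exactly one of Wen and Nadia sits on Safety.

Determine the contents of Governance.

Governance = {Eitan, Nadia}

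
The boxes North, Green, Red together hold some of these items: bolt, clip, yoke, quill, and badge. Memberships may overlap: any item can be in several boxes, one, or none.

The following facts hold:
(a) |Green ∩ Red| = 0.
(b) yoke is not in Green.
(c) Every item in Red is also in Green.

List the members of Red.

From (b): yoke ∉ Green.
(c) contrapositive: yoke ∉ Red.
Suppose bolt ∈ Red: no assignment then satisfies all the clues, so bolt ∉ Red.

Red = {}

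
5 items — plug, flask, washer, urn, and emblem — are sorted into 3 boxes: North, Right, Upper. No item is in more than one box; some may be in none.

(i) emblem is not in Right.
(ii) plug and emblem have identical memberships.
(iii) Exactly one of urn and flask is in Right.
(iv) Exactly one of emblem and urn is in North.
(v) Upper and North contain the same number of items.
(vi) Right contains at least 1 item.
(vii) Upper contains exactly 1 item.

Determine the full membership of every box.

North = {urn}; Right = {flask}; Upper = {washer}

From (i): emblem ∉ Right.
(ii): plug matches emblem: plug ∉ Right.
Suppose plug ∈ North: no assignment then satisfies all the clues, so plug ∉ North.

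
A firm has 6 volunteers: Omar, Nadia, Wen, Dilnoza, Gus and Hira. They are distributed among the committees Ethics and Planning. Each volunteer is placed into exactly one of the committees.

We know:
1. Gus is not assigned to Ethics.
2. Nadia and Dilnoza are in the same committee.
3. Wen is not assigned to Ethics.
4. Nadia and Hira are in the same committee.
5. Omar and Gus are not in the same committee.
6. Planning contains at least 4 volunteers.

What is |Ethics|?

1

From (1): Gus ∉ Ethics.
From (3): Wen ∉ Ethics.
Only one committee left: Wen ∈ Planning.
Only one committee left: Gus ∈ Planning.
(5): Omar ∉ Planning.
Only one committee left: Omar ∈ Ethics.
Suppose Nadia ∈ Ethics: no assignment then satisfies all the clues, so Nadia ∉ Ethics.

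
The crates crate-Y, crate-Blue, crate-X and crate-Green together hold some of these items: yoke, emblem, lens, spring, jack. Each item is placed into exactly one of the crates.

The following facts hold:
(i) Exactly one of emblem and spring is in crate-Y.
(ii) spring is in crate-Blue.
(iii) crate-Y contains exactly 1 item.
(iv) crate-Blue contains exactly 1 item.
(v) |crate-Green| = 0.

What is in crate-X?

From (ii): spring ∈ crate-Blue.
(i) (exactly one): emblem ∈ crate-Y.
(iii): crate-Y already has 1, so the rest are out.
(iv): crate-Blue already has 1, so the rest are out.
(v): crate-Green already has 0, so the rest are out.
Only one crate left: yoke ∈ crate-X.
Only one crate left: lens ∈ crate-X.
Only one crate left: jack ∈ crate-X.

crate-X = {jack, lens, yoke}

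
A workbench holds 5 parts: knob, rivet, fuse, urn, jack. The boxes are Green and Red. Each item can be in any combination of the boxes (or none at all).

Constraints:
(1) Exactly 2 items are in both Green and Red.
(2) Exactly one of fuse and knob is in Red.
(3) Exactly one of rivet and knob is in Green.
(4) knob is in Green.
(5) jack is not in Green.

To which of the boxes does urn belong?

urn: Green, Red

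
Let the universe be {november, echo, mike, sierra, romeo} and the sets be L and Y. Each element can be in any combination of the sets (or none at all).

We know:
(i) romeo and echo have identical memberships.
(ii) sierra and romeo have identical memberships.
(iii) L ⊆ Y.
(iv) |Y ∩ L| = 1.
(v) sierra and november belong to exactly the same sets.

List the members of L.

L = {mike}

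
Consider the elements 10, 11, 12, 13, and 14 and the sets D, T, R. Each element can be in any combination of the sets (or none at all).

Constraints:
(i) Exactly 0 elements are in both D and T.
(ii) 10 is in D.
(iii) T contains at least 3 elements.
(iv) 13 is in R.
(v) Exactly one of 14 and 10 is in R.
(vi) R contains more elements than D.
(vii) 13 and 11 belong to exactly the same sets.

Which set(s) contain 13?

13: R, T

From (ii): 10 ∈ D.
From (iv): 13 ∈ R.
(vii): 11 matches 13: 11 ∈ R.
Suppose 13 ∈ D: no assignment then satisfies all the clues, so 13 ∉ D.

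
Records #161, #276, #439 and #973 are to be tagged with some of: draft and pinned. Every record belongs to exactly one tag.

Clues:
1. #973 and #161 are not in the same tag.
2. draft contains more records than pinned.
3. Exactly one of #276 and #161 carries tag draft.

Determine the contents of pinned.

pinned = {#161}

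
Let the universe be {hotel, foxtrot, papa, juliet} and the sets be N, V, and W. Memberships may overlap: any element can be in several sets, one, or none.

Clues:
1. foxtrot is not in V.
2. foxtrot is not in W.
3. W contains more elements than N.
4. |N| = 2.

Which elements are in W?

W = {hotel, juliet, papa}

From (1): foxtrot ∉ V.
From (2): foxtrot ∉ W.
Suppose hotel ∉ W: no assignment then satisfies all the clues, so hotel ∈ W.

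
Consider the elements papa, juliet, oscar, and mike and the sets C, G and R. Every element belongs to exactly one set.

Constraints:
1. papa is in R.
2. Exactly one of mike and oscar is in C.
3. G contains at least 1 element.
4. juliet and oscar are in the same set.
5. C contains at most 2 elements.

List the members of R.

R = {papa}

From (1): papa ∈ R.
Suppose juliet ∈ R: no assignment then satisfies all the clues, so juliet ∉ R.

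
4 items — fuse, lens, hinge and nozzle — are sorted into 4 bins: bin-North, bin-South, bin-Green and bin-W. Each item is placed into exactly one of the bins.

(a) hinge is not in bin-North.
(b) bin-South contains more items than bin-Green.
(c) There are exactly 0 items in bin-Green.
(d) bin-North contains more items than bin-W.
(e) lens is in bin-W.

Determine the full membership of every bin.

bin-North = {fuse, nozzle}; bin-South = {hinge}; bin-Green = {}; bin-W = {lens}

From (a): hinge ∉ bin-North.
From (e): lens ∈ bin-W.
(c): bin-Green already has 0, so the rest are out.
Suppose fuse ∉ bin-North: no assignment then satisfies all the clues, so fuse ∈ bin-North.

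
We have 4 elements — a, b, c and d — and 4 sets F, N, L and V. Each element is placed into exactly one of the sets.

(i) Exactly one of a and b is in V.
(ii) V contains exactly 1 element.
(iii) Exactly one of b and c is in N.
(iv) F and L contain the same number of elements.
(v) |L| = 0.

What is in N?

N = {a, c, d}

(v): L already has 0, so the rest are out.
Suppose a ∉ N: no assignment then satisfies all the clues, so a ∈ N.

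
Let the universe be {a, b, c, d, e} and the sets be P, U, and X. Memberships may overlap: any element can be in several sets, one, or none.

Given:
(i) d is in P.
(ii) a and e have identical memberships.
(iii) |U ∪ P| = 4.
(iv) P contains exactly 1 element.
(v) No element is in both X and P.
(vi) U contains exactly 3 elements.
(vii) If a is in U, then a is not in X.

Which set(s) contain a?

a: U

From (i): d ∈ P.
(iv): P already has 1, so the rest are out.
(v) (disjoint): d ∉ X.
Suppose a ∉ U: no assignment then satisfies all the clues, so a ∈ U.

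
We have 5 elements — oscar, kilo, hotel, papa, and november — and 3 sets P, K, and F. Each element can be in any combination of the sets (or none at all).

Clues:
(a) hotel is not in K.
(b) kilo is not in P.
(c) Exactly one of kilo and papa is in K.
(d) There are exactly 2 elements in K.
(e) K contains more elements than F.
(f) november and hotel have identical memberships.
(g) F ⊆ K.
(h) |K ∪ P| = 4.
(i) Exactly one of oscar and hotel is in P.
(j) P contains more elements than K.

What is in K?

K = {oscar, papa}

From (a): hotel ∉ K.
From (b): kilo ∉ P.
(f): november matches hotel: november ∉ K.
(g) contrapositive: hotel ∉ F.
(g) contrapositive: november ∉ F.
Suppose oscar ∉ K: no assignment then satisfies all the clues, so oscar ∈ K.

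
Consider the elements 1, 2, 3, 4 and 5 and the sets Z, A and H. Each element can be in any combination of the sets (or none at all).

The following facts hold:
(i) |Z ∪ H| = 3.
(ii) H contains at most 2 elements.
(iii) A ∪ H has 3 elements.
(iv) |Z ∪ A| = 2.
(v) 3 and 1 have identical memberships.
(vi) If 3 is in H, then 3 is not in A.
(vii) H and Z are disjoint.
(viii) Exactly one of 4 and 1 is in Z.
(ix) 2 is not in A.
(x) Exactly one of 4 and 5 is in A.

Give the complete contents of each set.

From (ix): 2 ∉ A.
Suppose 1 ∈ Z: no assignment then satisfies all the clues, so 1 ∉ Z.

Z = {4}; A = {5}; H = {1, 3}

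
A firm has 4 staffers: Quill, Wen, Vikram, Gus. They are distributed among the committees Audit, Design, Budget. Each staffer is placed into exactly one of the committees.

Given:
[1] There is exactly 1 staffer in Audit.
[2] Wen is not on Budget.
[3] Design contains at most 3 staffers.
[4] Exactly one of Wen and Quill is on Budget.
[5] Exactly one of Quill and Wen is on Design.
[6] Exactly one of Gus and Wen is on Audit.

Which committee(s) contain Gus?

Gus: Audit

From (2): Wen ∉ Budget.
(4) (exactly one): Quill ∈ Budget.
(5) (exactly one): Wen ∈ Design.
(6) (exactly one): Gus ∈ Audit.
(1): Audit already has 1, so the rest are out.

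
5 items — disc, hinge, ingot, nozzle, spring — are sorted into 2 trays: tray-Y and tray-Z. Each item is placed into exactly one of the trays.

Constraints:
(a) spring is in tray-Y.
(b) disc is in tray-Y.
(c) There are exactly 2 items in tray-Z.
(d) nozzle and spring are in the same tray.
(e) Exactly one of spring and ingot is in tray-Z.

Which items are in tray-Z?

tray-Z = {hinge, ingot}

From (a): spring ∈ tray-Y.
From (b): disc ∈ tray-Y.
(d): nozzle matches spring: nozzle ∈ tray-Y.
(e) (exactly one): ingot ∈ tray-Z.
(c): only 2 candidates remain for tray-Z, so all are in.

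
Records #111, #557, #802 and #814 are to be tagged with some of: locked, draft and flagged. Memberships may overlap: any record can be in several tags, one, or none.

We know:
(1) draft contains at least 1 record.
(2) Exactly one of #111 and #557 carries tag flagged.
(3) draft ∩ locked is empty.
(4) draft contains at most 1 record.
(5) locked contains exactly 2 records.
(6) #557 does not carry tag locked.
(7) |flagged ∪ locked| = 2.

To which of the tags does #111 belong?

#111: flagged, locked

From (6): #557 ∉ locked.
Suppose #111 ∉ locked: no assignment then satisfies all the clues, so #111 ∈ locked.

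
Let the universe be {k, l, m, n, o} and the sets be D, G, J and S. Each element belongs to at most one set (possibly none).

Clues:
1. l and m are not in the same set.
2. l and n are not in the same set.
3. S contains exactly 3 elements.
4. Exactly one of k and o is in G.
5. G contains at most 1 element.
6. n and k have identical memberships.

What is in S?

S = {k, m, n}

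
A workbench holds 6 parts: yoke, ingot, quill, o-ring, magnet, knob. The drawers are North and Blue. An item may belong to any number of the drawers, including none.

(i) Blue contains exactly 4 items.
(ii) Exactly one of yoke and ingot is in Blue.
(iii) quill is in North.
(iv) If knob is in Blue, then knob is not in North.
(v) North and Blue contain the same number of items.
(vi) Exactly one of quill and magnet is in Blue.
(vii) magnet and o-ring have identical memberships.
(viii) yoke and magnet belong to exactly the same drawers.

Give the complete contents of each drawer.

From (iii): quill ∈ North.
Suppose yoke ∉ North: no assignment then satisfies all the clues, so yoke ∈ North.

North = {magnet, o-ring, quill, yoke}; Blue = {knob, magnet, o-ring, yoke}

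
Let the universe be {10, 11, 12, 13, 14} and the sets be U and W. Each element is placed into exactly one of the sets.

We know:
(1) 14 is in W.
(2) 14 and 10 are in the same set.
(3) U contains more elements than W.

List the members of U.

U = {11, 12, 13}

From (1): 14 ∈ W.
(2): 10 matches 14: 10 ∉ U.
(2): 10 matches 14: 10 ∈ W.
Suppose 11 ∉ U: no assignment then satisfies all the clues, so 11 ∈ U.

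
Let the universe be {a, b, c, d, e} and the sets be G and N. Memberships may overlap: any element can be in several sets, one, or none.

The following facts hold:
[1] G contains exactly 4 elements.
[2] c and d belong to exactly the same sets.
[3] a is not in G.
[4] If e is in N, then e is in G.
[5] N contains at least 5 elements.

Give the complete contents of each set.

From (3): a ∉ G.
(1): only 4 candidates remain for G, so all are in.
(5): only 5 candidates remain for N, so all are in.

G = {b, c, d, e}; N = {a, b, c, d, e}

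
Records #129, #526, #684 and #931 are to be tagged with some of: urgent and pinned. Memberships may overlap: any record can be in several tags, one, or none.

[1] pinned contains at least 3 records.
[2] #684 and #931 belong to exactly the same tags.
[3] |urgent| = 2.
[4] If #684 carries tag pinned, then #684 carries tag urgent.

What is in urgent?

urgent = {#684, #931}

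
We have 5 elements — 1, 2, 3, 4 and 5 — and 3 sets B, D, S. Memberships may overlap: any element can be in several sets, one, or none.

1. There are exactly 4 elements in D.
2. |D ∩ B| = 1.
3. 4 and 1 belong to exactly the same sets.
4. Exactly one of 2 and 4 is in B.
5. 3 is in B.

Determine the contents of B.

B = {2, 3}

From (5): 3 ∈ B.
Suppose 1 ∈ B: no assignment then satisfies all the clues, so 1 ∉ B.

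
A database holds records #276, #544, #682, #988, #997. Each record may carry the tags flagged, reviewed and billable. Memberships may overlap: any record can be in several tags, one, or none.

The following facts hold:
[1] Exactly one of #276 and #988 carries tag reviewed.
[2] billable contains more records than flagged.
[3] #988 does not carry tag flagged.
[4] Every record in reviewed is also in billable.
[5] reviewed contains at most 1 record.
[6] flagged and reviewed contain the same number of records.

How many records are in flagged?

1

From (3): #988 ∉ flagged.
Suppose #544 ∈ reviewed: no assignment then satisfies all the clues, so #544 ∉ reviewed.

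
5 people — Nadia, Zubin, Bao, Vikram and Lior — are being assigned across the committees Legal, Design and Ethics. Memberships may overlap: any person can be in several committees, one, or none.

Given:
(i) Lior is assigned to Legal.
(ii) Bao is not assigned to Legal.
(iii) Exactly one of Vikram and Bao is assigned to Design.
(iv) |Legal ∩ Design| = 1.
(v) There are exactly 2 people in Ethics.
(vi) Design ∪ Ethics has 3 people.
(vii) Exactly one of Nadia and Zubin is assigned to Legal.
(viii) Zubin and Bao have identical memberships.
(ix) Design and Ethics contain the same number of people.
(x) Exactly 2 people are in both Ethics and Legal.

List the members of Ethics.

Ethics = {Lior, Nadia}

From (i): Lior ∈ Legal.
From (ii): Bao ∉ Legal.
(viii): Zubin matches Bao: Zubin ∉ Legal.
(vii) (exactly one): Nadia ∈ Legal.
Suppose Nadia ∉ Ethics: no assignment then satisfies all the clues, so Nadia ∈ Ethics.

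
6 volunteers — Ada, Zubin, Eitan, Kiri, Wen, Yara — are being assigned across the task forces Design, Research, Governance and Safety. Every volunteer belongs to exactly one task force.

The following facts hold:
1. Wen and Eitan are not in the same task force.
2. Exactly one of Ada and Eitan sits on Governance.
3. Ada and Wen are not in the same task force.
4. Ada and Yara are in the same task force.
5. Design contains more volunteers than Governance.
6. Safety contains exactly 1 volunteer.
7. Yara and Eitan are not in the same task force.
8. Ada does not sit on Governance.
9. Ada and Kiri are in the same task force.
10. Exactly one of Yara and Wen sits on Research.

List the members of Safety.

Safety = {Zubin}

From (8): Ada ∉ Governance.
(2) (exactly one): Eitan ∈ Governance.
(4): Yara matches Ada: Yara ∉ Governance.
(9): Kiri matches Ada: Kiri ∉ Governance.
(1): Wen ∉ Governance.
Suppose Ada ∈ Safety: no assignment then satisfies all the clues, so Ada ∉ Safety.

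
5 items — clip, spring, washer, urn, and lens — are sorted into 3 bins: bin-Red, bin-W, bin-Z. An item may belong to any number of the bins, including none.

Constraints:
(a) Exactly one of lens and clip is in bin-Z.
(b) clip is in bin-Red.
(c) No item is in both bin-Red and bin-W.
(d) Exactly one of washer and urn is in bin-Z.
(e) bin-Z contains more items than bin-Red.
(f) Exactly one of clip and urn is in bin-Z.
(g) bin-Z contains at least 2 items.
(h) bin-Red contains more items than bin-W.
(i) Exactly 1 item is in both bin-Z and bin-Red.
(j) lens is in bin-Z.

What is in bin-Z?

bin-Z = {lens, spring, urn}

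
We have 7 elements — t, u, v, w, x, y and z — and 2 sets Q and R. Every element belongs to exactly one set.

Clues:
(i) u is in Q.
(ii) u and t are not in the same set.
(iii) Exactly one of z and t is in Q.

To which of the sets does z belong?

From (i): u ∈ Q.
(ii): t ∉ Q.
(iii) (exactly one): z ∈ Q.
Only one set left: t ∈ R.

z: Q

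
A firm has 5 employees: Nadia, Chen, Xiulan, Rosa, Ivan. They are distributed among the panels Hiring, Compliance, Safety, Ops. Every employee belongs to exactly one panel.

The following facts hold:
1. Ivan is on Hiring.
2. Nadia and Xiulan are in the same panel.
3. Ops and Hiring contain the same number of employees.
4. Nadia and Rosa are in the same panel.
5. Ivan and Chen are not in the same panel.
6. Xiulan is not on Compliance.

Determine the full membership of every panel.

Hiring = {Ivan}; Compliance = {}; Safety = {Nadia, Rosa, Xiulan}; Ops = {Chen}

From (1): Ivan ∈ Hiring.
From (6): Xiulan ∉ Compliance.
(2): Nadia matches Xiulan: Nadia ∉ Compliance.
(4): Rosa matches Nadia: Rosa ∉ Compliance.
(5): Chen ∉ Hiring.
Suppose Nadia ∈ Hiring: no assignment then satisfies all the clues, so Nadia ∉ Hiring.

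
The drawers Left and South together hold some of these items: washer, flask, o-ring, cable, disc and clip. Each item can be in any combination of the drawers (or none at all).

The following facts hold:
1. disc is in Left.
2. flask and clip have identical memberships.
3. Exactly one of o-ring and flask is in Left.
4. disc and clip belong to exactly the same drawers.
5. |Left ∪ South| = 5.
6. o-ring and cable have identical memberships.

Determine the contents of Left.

From (1): disc ∈ Left.
(4): clip matches disc: clip ∈ Left.
(2): flask matches clip: flask ∈ Left.
(3) (exactly one): o-ring ∉ Left.
(6): cable matches o-ring: cable ∉ Left.
Suppose washer ∈ Left: no assignment then satisfies all the clues, so washer ∉ Left.

Left = {clip, disc, flask}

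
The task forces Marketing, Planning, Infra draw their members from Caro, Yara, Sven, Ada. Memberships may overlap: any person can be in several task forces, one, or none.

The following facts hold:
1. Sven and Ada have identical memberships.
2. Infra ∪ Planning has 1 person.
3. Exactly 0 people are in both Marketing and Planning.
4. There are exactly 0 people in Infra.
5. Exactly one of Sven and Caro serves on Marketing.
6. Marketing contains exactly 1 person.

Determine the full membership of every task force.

Marketing = {Caro}; Planning = {Yara}; Infra = {}

(4): Infra already has 0, so the rest are out.
Suppose Caro ∉ Marketing: no assignment then satisfies all the clues, so Caro ∈ Marketing.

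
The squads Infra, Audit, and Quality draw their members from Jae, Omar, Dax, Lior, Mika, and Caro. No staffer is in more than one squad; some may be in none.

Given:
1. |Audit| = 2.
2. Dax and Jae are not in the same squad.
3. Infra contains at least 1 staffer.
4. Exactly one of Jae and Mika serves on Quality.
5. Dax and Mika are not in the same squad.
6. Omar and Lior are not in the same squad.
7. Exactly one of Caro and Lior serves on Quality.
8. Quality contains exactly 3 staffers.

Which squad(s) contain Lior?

Lior: Audit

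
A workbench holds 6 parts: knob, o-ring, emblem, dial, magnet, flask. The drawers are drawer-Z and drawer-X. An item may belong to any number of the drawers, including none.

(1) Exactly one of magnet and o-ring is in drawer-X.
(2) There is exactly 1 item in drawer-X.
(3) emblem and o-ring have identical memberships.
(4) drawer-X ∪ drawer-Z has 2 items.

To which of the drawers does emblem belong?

emblem: none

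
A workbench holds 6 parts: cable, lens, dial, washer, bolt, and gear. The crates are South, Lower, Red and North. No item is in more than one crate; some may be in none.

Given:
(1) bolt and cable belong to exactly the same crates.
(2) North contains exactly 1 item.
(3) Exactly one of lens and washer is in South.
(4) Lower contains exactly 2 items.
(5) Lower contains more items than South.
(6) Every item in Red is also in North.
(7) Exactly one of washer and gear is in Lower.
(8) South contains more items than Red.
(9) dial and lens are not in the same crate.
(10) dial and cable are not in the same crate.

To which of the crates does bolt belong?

bolt: none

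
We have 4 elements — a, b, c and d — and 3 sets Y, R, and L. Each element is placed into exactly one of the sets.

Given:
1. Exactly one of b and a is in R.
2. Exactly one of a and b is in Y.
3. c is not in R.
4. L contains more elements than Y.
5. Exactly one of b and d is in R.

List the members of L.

L = {c, d}

From (3): c ∉ R.
Suppose a ∈ L: no assignment then satisfies all the clues, so a ∉ L.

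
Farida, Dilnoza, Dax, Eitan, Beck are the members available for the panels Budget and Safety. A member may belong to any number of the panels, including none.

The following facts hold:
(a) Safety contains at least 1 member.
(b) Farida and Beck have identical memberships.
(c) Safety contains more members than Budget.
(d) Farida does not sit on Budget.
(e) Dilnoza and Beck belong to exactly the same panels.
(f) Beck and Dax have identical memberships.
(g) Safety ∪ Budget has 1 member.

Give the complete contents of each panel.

Budget = {}; Safety = {Eitan}

From (d): Farida ∉ Budget.
(b): Beck matches Farida: Beck ∉ Budget.
(e): Dilnoza matches Beck: Dilnoza ∉ Budget.
(f): Dax matches Beck: Dax ∉ Budget.
Suppose Farida ∈ Safety: no assignment then satisfies all the clues, so Farida ∉ Safety.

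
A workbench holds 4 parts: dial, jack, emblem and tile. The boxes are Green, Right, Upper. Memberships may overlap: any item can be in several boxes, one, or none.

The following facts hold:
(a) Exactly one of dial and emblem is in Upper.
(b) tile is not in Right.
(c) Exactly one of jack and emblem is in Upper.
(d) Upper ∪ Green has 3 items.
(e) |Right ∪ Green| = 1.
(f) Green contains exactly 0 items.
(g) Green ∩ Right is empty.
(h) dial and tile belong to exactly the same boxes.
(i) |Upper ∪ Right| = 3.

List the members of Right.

From (b): tile ∉ Right.
(f): Green already has 0, so the rest are out.
(h): dial matches tile: dial ∉ Right.
Suppose jack ∉ Right: no assignment then satisfies all the clues, so jack ∈ Right.

Right = {jack}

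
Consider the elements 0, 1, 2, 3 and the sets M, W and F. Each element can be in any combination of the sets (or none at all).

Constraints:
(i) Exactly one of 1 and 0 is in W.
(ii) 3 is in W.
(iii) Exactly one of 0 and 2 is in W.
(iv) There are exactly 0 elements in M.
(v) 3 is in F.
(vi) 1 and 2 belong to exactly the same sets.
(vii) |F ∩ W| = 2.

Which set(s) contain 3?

3: F, W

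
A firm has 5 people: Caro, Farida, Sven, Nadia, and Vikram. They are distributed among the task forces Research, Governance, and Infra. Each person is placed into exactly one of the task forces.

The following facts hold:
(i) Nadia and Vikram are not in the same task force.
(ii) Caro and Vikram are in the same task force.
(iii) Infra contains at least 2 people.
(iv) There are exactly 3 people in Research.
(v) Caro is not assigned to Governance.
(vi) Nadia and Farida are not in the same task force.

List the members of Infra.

Infra = {Nadia, Sven}

From (v): Caro ∉ Governance.
(ii): Vikram matches Caro: Vikram ∉ Governance.
Suppose Caro ∈ Infra: no assignment then satisfies all the clues, so Caro ∉ Infra.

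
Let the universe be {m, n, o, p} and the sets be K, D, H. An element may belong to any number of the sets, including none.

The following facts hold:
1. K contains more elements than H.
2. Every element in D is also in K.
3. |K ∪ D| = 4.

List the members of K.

K = {m, n, o, p}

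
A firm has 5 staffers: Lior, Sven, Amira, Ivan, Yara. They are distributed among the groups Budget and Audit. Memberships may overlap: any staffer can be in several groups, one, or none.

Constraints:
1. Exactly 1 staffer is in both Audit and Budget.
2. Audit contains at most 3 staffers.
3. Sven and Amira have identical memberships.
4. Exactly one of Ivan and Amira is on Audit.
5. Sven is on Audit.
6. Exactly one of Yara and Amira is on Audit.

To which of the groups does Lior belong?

Lior: Audit, Budget

From (5): Sven ∈ Audit.
(3): Amira matches Sven: Amira ∈ Audit.
(4) (exactly one): Ivan ∉ Audit.
(6) (exactly one): Yara ∉ Audit.
Suppose Lior ∉ Budget: no assignment then satisfies all the clues, so Lior ∈ Budget.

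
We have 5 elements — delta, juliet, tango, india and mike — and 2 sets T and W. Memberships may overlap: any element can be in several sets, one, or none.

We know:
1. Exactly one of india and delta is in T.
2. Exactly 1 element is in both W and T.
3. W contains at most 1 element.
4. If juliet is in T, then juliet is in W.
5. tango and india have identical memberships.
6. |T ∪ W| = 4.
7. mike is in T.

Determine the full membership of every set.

T = {india, juliet, mike, tango}; W = {juliet}

From (7): mike ∈ T.
Suppose delta ∈ T: no assignment then satisfies all the clues, so delta ∉ T.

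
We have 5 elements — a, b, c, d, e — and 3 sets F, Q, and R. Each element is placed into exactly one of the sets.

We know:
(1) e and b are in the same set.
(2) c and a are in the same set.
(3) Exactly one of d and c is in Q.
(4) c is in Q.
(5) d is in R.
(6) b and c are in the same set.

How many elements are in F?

0

From (4): c ∈ Q.
From (5): d ∈ R.
(2): a matches c: a ∉ F.
(2): a matches c: a ∈ Q.
(6): b matches c: b ∉ F.
(6): b matches c: b ∈ Q.
(1): e matches b: e ∉ F.
(1): e matches b: e ∈ Q.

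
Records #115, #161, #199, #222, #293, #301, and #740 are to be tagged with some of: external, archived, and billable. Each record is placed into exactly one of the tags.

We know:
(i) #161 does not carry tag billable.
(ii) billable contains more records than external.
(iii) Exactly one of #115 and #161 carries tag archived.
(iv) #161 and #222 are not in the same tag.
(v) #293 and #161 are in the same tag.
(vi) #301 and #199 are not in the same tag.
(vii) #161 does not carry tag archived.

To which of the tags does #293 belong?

#293: external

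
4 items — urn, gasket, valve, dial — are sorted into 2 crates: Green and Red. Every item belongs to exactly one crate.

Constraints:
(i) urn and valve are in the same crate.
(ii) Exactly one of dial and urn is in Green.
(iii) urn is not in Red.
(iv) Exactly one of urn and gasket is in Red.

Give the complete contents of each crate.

Green = {urn, valve}; Red = {dial, gasket}

From (iii): urn ∉ Red.
(i): valve matches urn: valve ∉ Red.
(iv) (exactly one): gasket ∈ Red.
Only one crate left: urn ∈ Green.
Only one crate left: valve ∈ Green.
(ii) (exactly one): dial ∉ Green.
Only one crate left: dial ∈ Red.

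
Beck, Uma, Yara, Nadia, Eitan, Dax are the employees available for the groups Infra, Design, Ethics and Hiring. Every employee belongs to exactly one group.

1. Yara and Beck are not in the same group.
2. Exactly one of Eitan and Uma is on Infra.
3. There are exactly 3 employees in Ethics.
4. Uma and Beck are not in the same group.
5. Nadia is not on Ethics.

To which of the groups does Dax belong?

Dax: Ethics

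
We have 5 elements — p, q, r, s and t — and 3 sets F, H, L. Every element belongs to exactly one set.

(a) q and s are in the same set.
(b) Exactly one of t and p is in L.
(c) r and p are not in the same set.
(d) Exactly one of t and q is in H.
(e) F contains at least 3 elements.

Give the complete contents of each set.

F = {q, r, s}; H = {t}; L = {p}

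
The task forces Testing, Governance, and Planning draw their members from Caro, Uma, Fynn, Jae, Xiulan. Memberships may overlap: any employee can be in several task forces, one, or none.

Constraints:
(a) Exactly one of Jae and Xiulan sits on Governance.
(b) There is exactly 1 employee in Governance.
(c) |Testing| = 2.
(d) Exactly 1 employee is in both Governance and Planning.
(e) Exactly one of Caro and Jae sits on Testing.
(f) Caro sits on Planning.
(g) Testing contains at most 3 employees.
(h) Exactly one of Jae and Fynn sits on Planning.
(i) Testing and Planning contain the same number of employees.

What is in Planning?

Planning = {Caro, Jae}

From (f): Caro ∈ Planning.
Suppose Uma ∈ Planning: no assignment then satisfies all the clues, so Uma ∉ Planning.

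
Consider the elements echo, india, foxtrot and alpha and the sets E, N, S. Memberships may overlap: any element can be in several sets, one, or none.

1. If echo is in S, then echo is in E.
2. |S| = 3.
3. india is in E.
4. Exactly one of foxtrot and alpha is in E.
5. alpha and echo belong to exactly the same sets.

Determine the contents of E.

E = {alpha, echo, india}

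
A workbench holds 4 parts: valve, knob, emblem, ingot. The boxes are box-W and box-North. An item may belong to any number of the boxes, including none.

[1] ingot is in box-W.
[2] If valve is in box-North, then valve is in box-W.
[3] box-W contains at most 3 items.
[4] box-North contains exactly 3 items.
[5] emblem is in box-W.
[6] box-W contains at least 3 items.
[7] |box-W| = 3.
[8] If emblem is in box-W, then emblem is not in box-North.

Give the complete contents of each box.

box-W = {emblem, ingot, valve}; box-North = {ingot, knob, valve}

From (1): ingot ∈ box-W.
From (5): emblem ∈ box-W.
(8): emblem ∉ box-North.
(4): only 3 candidates remain for box-North, so all are in.
(2): valve ∈ box-W.
(3): box-W already has 3, so the rest are out.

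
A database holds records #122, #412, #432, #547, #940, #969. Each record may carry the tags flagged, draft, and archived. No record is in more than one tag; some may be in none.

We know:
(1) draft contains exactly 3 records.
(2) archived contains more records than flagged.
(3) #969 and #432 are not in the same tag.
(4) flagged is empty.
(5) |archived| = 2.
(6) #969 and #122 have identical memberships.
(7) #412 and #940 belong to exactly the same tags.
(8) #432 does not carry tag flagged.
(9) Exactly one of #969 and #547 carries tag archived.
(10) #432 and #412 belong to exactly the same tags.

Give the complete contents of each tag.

flagged = {}; draft = {#412, #432, #940}; archived = {#122, #969}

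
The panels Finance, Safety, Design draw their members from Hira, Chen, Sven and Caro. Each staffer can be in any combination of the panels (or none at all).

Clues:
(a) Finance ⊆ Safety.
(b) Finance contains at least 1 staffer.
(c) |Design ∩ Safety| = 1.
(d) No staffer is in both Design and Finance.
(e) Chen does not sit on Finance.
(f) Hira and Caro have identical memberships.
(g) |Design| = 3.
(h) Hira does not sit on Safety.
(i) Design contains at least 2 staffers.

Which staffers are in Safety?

From (e): Chen ∉ Finance.
From (h): Hira ∉ Safety.
(a) contrapositive: Hira ∉ Finance.
(f): Caro matches Hira: Caro ∉ Finance.
(f): Caro matches Hira: Caro ∉ Safety.
(b): only 1 candidates remain for Finance, so all are in.
(d) (disjoint): Sven ∉ Design.
(g): only 3 candidates remain for Design, so all are in.
(a) with Sven ∈ Finance: Sven ∈ Safety.
Suppose Chen ∉ Safety: no assignment then satisfies all the clues, so Chen ∈ Safety.

Safety = {Chen, Sven}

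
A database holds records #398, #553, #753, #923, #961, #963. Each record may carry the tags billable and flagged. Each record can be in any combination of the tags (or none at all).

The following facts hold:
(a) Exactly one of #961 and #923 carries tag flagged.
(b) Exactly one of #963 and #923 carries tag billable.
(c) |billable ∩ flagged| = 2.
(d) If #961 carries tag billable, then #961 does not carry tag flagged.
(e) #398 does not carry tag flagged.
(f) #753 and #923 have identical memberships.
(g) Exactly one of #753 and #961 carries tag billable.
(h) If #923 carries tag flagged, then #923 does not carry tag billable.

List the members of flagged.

flagged = {#553, #753, #923, #963}

From (e): #398 ∉ flagged.
Suppose #553 ∉ flagged: no assignment then satisfies all the clues, so #553 ∈ flagged.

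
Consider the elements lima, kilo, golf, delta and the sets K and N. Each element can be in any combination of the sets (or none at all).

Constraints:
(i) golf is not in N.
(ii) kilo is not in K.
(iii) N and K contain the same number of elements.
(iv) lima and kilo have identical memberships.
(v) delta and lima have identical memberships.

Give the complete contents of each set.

K = {}; N = {}

From (i): golf ∉ N.
From (ii): kilo ∉ K.
(iv): lima matches kilo: lima ∉ K.
(v): delta matches lima: delta ∉ K.
Suppose lima ∈ N: no assignment then satisfies all the clues, so lima ∉ N.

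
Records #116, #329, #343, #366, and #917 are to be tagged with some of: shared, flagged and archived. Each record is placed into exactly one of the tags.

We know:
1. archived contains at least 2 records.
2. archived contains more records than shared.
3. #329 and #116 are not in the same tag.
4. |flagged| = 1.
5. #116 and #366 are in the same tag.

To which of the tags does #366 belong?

#366: archived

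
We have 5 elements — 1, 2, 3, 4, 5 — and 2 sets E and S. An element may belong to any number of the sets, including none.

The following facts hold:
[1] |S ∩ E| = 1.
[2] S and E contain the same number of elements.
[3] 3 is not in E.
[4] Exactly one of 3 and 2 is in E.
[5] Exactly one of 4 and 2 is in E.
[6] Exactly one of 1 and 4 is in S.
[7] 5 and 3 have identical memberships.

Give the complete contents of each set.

E = {1, 2}; S = {2, 4}

From (3): 3 ∉ E.
(4) (exactly one): 2 ∈ E.
(5) (exactly one): 4 ∉ E.
(7): 5 matches 3: 5 ∉ E.
Suppose 1 ∉ E: no assignment then satisfies all the clues, so 1 ∈ E.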